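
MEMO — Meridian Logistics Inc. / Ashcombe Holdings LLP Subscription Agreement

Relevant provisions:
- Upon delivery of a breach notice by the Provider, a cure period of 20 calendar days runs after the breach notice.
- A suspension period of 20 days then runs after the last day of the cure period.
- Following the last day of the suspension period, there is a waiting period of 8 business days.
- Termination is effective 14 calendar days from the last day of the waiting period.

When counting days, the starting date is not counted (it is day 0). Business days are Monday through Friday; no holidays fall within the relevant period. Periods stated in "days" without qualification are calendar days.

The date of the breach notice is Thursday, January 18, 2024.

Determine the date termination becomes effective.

March 22, 2024

The last day of the cure period: January 18, 2024 + 20 days = February 7, 2024.
The last day of the suspension period: February 7, 2024 + 20 days = February 27, 2024.
The last day of the waiting period: 8 business days after Tuesday, February 27, 2024, skipping weekends — Feb 28, Feb 29, Mar 1, Mar 4, Mar 5, Mar 6, Mar 7, Mar 8 — lands on Friday, March 8, 2024.
The date termination becomes effective: 14 calendar days after March 8, 2024 is March 22, 2024.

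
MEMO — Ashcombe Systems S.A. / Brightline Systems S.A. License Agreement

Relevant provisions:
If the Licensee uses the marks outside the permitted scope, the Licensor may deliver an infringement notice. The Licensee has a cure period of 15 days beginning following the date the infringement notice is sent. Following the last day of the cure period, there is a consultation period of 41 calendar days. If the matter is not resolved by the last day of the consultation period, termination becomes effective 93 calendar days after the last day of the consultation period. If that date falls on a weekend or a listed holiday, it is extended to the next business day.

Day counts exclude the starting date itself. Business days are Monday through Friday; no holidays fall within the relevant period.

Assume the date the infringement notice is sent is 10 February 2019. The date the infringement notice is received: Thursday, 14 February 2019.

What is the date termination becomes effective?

Adding 15 calendar days to 10 February 2019 gives 25 February 2019, which is the last day of the cure period.
The last day of the consultation period: 25 February 2019 + 41 days = 7 April 2019.
Adding 93 calendar days to 7 April 2019 gives 9 July 2019, which is the date termination becomes effective. 9 July 2019 is a Tuesday, so no roll-forward applies.

9 July 2019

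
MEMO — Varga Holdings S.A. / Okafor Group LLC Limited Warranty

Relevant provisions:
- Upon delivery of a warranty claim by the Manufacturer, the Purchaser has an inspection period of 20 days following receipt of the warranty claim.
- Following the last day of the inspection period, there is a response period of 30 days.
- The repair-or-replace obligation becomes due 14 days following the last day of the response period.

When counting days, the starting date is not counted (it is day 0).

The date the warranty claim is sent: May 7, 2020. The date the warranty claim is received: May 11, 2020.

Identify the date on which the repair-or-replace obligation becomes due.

July 14, 2020

Adding 20 calendar days to May 11, 2020 gives May 31, 2020, which is the last day of the inspection period.
The last day of the response period: 30 calendar days after May 31, 2020 is June 30, 2020.
The date on which the repair-or-replace obligation becomes due: June 30, 2020 + 14 days = July 14, 2020.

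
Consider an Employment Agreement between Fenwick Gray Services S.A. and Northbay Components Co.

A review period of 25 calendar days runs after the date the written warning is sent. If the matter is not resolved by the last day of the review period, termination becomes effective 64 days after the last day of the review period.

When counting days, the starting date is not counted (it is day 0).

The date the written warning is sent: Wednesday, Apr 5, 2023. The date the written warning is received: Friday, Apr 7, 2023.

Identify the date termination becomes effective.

The last day of the review period: Apr 5, 2023 + 25 days = Apr 30, 2023.
Adding 64 calendar days to Apr 30, 2023 gives Jul 3, 2023, which is the date termination becomes effective.

Jul 3, 2023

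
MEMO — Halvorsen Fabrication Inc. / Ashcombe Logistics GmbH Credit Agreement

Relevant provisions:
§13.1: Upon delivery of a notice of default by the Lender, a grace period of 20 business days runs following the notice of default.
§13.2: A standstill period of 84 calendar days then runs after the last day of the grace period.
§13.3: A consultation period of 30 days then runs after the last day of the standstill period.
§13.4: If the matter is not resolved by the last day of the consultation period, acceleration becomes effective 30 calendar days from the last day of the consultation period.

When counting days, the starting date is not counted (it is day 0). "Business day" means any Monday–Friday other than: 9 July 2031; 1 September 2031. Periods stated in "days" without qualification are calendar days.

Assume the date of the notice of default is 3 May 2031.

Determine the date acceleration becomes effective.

21 October 2031

The last day of the grace period: 20 business days after Saturday, 3 May 2031, skipping weekends — May 5, May 6, May 7, May 8, …, May 28, May 29, May 30 — lands on Friday, 30 May 2031.
The last day of the standstill period: 84 calendar days after 30 May 2031 is 22 August 2031.
Adding 30 calendar days to 22 August 2031 gives 21 September 2031, which is the last day of the consultation period.
The date acceleration becomes effective: 21 September 2031 + 30 days = 21 October 2031.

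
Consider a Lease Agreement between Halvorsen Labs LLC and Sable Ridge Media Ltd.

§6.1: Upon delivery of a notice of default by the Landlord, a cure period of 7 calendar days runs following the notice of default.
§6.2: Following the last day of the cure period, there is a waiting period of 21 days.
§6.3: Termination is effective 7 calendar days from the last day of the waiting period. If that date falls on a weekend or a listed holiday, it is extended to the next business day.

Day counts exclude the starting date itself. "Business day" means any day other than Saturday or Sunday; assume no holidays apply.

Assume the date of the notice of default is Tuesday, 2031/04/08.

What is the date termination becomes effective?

Adding 7 calendar days to 2031/04/08 gives 2031/04/15, which is the last day of the cure period.
Adding 21 calendar days to 2031/04/15 gives 2031/05/06, which is the last day of the waiting period.
The date termination becomes effective: 7 calendar days after 2031/05/06 is 2031/05/13. 2031/05/13 is a Tuesday, so no roll-forward applies.

2031/05/13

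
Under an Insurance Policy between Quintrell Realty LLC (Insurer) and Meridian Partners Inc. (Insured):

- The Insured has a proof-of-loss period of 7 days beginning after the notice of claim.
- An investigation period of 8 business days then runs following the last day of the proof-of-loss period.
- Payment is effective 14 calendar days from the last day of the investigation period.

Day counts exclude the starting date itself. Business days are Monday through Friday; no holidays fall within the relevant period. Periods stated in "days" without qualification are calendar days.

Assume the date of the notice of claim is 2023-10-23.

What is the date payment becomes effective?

2023-11-23

The last day of the proof-of-loss period: 2023-10-23 + 7 days = 2023-10-30.
The last day of the investigation period: 8 business days after Monday, 2023-10-30, skipping weekends — Oct 31, Nov 1, Nov 2, Nov 3, Nov 6, Nov 7, Nov 8, Nov 9 — lands on Thursday, 2023-11-09.
Adding 14 calendar days to 2023-11-09 gives 2023-11-23, which is the date payment becomes effective.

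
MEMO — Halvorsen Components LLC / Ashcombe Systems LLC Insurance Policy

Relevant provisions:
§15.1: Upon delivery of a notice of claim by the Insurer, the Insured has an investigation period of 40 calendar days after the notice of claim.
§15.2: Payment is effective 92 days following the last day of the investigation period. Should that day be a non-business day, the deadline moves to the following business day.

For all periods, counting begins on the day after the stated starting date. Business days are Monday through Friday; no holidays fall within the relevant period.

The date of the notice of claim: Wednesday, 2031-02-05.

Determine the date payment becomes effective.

The last day of the investigation period: 2031-02-05 + 40 days = 2031-03-17.
The date payment becomes effective: 2031-03-17 + 92 days = 2031-06-17. 2031-06-17 is a Tuesday, so no roll-forward applies.

2031-06-17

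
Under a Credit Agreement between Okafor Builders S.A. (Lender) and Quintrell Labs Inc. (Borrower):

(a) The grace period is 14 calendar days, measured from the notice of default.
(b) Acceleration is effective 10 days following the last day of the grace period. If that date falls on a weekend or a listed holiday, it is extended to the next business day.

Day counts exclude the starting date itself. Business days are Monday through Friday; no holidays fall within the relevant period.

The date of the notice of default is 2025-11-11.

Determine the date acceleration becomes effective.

2025-12-05

Adding 14 calendar days to 2025-11-11 gives 2025-11-25, which is the last day of the grace period.
The date acceleration becomes effective: 2025-11-25 + 10 days = 2025-12-05. 2025-12-05 is a Friday, so no roll-forward applies.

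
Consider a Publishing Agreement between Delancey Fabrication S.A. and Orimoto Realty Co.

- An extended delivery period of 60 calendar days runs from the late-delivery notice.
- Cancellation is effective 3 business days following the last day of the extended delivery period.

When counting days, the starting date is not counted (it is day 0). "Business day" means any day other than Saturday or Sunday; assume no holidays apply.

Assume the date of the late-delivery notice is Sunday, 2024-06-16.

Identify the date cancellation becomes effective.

2024-08-20

Adding 60 calendar days to 2024-06-16 gives 2024-08-15, which is the last day of the extended delivery period.
The date cancellation becomes effective: 3 business days after Thursday, 2024-08-15, skipping weekends — Aug 16, Aug 19, Aug 20 — lands on Tuesday, 2024-08-20.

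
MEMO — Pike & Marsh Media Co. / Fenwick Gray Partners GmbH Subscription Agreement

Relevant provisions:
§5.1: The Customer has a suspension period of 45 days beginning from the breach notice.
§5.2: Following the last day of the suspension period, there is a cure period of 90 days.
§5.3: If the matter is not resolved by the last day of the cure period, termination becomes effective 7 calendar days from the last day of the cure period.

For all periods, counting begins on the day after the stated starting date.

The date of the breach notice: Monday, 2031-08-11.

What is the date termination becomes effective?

The last day of the suspension period: 45 calendar days after 2031-08-11 is 2031-09-25.
Adding 90 calendar days to 2031-09-25 gives 2031-12-24, which is the last day of the cure period.
The date termination becomes effective: 7 calendar days after 2031-12-24 is 2031-12-31.

2031-12-31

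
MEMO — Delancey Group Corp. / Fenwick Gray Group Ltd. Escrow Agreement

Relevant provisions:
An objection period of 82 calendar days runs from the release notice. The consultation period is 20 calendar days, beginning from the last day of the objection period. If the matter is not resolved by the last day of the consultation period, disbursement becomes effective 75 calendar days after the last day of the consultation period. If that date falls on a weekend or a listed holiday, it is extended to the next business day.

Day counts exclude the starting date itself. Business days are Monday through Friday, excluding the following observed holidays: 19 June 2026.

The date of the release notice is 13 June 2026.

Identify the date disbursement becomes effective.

Adding 82 calendar days to 13 June 2026 gives 3 September 2026, which is the last day of the objection period.
The last day of the consultation period: 3 September 2026 + 20 days = 23 September 2026.
The date disbursement becomes effective: 75 calendar days after 23 September 2026 is 7 December 2026. 7 December 2026 is a Monday and is not a listed holiday, so no roll-forward applies.

7 December 2026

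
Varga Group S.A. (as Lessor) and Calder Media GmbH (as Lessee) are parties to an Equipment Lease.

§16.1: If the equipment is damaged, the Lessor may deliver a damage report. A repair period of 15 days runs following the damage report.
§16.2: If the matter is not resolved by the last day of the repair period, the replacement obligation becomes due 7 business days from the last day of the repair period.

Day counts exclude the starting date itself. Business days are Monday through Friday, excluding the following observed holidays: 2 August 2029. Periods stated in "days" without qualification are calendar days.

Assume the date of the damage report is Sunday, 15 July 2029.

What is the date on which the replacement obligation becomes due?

Adding 15 calendar days to 15 July 2029 gives 30 July 2029, which is the last day of the repair period.
The date on which the replacement obligation becomes due: counting 7 business days from Monday, 30 July 2029 (Jul 31, Aug 1, Aug 3, Aug 6, Aug 7, Aug 8, Aug 9, skipping weekends and the listed holiday on Aug 2) reaches Thursday, 9 August 2029.

9 August 2029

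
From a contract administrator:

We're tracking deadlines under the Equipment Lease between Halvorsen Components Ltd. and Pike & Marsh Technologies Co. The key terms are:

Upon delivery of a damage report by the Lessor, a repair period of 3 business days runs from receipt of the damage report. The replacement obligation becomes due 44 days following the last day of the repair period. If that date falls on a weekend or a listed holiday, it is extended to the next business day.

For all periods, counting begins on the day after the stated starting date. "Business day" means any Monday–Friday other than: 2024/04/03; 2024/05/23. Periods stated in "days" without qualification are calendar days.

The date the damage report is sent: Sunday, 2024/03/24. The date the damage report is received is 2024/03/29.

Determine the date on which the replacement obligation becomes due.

The last day of the repair period: counting 3 business days from Friday, 2024/03/29 (Apr 1, Apr 2, Apr 4, skipping weekends and the listed holiday on Apr 3) reaches Thursday, 2024/04/04.
The date on which the replacement obligation becomes due: 44 calendar days after 2024/04/04 is 2024/05/18. That falls on a Saturday, so it rolls to the next business day, Monday, 2024/05/20.

2024/05/20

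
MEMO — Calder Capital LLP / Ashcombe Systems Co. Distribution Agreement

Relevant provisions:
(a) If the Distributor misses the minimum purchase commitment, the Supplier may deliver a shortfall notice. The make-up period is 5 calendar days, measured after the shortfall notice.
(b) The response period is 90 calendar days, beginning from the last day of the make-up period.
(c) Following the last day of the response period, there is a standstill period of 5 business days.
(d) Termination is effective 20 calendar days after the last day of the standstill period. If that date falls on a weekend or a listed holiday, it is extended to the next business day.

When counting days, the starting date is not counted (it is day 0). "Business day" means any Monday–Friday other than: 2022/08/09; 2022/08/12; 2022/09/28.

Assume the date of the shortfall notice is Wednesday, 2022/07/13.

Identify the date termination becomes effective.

The last day of the make-up period: 2022/07/13 + 5 days = 2022/07/18.
The last day of the response period: 2022/07/18 + 90 days = 2022/10/16.
From Sunday, 2022/10/16, 5 business days (Oct 17, Oct 18, Oct 19, Oct 20, Oct 21, skipping weekends) brings us to Friday, 2022/10/21, which is the last day of the standstill period.
The date termination becomes effective: 20 calendar days after 2022/10/21 is 2022/11/10. 2022/11/10 is a Thursday and is not a listed holiday, so no roll-forward applies.

2022/11/10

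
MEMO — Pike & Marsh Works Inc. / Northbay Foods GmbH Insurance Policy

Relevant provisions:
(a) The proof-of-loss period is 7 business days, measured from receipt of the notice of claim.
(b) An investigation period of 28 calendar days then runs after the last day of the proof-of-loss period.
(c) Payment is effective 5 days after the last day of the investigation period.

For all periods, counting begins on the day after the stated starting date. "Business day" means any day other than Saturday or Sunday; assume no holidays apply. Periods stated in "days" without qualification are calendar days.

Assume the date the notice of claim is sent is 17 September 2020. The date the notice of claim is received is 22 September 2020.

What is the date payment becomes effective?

The last day of the proof-of-loss period: 7 business days after Tuesday, 22 September 2020, skipping weekends — Sep 23, Sep 24, Sep 25, Sep 28, Sep 29, Sep 30, Oct 1 — lands on Thursday, 1 October 2020.
Adding 28 calendar days to 1 October 2020 gives 29 October 2020, which is the last day of the investigation period.
Adding 5 calendar days to 29 October 2020 gives 3 November 2020, which is the date payment becomes effective.

3 November 2020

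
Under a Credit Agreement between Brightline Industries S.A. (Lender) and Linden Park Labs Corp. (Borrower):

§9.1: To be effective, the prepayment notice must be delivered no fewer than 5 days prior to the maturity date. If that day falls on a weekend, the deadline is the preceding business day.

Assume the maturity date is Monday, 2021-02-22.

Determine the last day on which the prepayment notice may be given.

Counting back 5 calendar days from 2021-02-22 gives 2021-02-17. That is a Wednesday, so no adjustment is needed.

2021-02-17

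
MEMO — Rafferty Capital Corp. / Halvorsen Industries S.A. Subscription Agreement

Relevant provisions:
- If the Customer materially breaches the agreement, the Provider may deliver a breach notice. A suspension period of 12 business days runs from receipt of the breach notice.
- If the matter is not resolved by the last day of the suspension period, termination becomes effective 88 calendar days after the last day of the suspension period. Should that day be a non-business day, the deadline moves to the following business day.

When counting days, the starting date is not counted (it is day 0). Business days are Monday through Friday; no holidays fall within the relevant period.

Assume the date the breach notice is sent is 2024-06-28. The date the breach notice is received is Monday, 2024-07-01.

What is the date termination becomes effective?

From Monday, 2024-07-01, 12 business days (Jul 2, Jul 3, Jul 4, Jul 5, …, Jul 15, Jul 16, Jul 17, skipping weekends) brings us to Wednesday, 2024-07-17, which is the last day of the suspension period.
The date termination becomes effective: 2024-07-17 + 88 days = 2024-10-13. That falls on a Sunday, so it rolls to the next business day, Monday, 2024-10-14.

2024-10-14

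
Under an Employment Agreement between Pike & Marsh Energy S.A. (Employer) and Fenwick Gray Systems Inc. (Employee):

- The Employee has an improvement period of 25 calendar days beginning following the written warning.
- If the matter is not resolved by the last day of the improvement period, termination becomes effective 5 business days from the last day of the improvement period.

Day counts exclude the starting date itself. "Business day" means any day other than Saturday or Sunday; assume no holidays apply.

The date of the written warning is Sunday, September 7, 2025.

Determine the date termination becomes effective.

October 9, 2025

Adding 25 calendar days to September 7, 2025 gives October 2, 2025, which is the last day of the improvement period.
From Thursday, October 2, 2025, 5 business days (Oct 3, Oct 6, Oct 7, Oct 8, Oct 9, skipping weekends) brings us to Thursday, October 9, 2025, which is the date termination becomes effective.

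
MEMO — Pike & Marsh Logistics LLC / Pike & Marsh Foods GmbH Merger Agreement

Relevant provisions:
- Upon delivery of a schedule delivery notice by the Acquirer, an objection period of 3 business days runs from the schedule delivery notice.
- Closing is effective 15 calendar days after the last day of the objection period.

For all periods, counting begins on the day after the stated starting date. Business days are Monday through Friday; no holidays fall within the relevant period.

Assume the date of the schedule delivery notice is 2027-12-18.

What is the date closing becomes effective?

From Saturday, 2027-12-18, 3 business days (Dec 20, Dec 21, Dec 22, skipping weekends) brings us to Wednesday, 2027-12-22, which is the last day of the objection period.
The date closing becomes effective: 2027-12-22 + 15 days = 2028-01-06.

2028-01-06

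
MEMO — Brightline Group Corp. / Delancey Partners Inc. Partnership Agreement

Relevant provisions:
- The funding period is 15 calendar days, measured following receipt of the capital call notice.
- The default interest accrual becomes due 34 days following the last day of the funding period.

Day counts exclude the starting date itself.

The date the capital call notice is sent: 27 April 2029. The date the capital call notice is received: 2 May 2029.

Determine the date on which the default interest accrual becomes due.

Adding 15 calendar days to 2 May 2029 gives 17 May 2029, which is the last day of the funding period.
The date on which the default interest accrual becomes due: 17 May 2029 + 34 days = 20 June 2029.

20 June 2029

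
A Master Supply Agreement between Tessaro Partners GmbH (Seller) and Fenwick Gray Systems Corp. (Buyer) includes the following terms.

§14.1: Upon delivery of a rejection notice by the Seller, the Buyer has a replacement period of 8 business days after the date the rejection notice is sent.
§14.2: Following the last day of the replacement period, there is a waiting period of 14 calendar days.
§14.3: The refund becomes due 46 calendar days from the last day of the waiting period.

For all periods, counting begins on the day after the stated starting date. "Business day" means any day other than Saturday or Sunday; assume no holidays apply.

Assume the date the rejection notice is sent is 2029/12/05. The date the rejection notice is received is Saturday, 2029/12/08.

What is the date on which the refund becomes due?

2030/02/15

The last day of the replacement period: 8 business days after Wednesday, 2029/12/05, skipping weekends — Dec 6, Dec 7, Dec 10, Dec 11, Dec 12, Dec 13, Dec 14, Dec 17 — lands on Monday, 2029/12/17.
The last day of the waiting period: 2029/12/17 + 14 days = 2029/12/31.
Adding 46 calendar days to 2029/12/31 gives 2030/02/15, which is the date on which the refund becomes due.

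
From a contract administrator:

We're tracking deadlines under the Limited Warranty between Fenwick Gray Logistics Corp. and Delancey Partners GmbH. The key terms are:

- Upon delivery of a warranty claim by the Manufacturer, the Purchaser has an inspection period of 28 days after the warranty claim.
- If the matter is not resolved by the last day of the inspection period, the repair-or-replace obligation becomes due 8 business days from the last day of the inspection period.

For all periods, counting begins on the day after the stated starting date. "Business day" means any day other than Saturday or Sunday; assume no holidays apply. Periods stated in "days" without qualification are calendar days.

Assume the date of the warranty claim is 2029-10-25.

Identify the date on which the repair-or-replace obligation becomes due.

Adding 28 calendar days to 2029-10-25 gives 2029-11-22, which is the last day of the inspection period.
From Thursday, 2029-11-22, 8 business days (Nov 23, Nov 26, Nov 27, Nov 28, Nov 29, Nov 30, Dec 3, Dec 4, skipping weekends) brings us to Tuesday, 2029-12-04, which is the date on which the repair-or-replace obligation becomes due.

2029-12-04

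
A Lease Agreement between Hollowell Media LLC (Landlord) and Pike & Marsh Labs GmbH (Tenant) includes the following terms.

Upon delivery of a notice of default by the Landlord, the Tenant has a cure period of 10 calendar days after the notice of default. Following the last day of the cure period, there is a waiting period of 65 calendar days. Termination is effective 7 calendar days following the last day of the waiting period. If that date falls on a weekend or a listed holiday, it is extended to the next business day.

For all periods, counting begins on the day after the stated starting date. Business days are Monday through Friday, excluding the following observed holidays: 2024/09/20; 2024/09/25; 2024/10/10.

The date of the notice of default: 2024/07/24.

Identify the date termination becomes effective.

2024/10/14

The last day of the cure period: 2024/07/24 + 10 days = 2024/08/03.
The last day of the waiting period: 65 calendar days after 2024/08/03 is 2024/10/07.
The date termination becomes effective: 2024/10/07 + 7 days = 2024/10/14. 2024/10/14 is a Monday and is not a listed holiday, so no roll-forward applies.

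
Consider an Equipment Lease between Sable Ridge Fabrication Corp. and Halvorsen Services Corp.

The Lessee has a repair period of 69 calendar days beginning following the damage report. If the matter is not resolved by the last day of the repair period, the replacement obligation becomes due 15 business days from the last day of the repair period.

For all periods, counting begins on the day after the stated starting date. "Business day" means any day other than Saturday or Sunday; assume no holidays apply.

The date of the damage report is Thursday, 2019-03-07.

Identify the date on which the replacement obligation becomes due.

The last day of the repair period: 69 calendar days after 2019-03-07 is 2019-05-15.
From Wednesday, 2019-05-15, 15 business days (May 16, May 17, May 20, May 21, …, Jun 3, Jun 4, Jun 5, skipping weekends) brings us to Wednesday, 2019-06-05, which is the date on which the replacement obligation becomes due.

2019-06-05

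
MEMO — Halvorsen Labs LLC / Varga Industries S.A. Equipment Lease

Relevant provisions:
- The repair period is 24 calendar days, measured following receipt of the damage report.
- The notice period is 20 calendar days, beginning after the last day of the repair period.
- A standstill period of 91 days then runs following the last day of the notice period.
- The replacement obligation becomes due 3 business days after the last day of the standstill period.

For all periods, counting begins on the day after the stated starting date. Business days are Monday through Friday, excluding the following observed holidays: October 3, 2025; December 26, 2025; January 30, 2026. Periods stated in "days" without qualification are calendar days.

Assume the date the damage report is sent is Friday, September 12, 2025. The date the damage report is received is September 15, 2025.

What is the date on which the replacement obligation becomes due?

February 3, 2026

The last day of the repair period: 24 calendar days after September 15, 2025 is October 9, 2025.
The last day of the notice period: October 9, 2025 + 20 days = October 29, 2025.
The last day of the standstill period: 91 calendar days after October 29, 2025 is January 28, 2026.
The date on which the replacement obligation becomes due: 3 business days after Wednesday, January 28, 2026, skipping weekends and the listed holiday on Jan 30 — Jan 29, Feb 2, Feb 3 — lands on Tuesday, February 3, 2026.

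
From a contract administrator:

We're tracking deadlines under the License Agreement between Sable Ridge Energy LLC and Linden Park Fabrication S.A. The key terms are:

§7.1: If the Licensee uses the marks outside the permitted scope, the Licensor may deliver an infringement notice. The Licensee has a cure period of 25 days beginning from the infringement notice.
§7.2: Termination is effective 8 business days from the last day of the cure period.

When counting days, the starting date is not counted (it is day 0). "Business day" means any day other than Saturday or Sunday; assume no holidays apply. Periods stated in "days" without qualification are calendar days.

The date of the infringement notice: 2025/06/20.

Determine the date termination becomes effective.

Adding 25 calendar days to 2025/06/20 gives 2025/07/15, which is the last day of the cure period.
From Tuesday, 2025/07/15, 8 business days (Jul 16, Jul 17, Jul 18, Jul 21, Jul 22, Jul 23, Jul 24, Jul 25, skipping weekends) brings us to Friday, 2025/07/25, which is the date termination becomes effective.

2025/07/25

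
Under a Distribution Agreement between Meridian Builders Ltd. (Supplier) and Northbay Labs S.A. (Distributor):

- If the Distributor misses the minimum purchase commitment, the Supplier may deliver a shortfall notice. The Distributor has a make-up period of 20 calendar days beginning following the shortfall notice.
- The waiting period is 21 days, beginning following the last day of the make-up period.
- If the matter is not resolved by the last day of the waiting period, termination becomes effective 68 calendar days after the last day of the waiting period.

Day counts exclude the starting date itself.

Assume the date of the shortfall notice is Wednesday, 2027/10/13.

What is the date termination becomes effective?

2028/01/30

Adding 20 calendar days to 2027/10/13 gives 2027/11/02, which is the last day of the make-up period.
Adding 21 calendar days to 2027/11/02 gives 2027/11/23, which is the last day of the waiting period.
Adding 68 calendar days to 2027/11/23 gives 2028/01/30, which is the date termination becomes effective.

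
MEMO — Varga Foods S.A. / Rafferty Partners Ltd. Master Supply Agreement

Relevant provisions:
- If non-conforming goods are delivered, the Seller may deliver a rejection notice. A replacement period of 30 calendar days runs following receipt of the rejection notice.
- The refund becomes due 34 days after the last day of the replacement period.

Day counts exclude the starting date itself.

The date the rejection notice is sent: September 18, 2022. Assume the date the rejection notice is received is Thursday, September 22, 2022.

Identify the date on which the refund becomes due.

November 25, 2022

The last day of the replacement period: 30 calendar days after September 22, 2022 is October 22, 2022.
Adding 34 calendar days to October 22, 2022 gives November 25, 2022, which is the date on which the refund becomes due.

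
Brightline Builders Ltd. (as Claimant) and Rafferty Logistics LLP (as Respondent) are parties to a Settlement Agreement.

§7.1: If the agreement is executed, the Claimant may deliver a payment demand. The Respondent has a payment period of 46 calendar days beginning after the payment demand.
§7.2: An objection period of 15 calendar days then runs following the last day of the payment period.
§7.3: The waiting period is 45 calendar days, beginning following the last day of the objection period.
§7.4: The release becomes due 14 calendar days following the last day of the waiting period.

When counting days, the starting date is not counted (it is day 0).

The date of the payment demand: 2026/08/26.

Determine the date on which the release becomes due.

Adding 46 calendar days to 2026/08/26 gives 2026/10/11, which is the last day of the payment period.
The last day of the objection period: 2026/10/11 + 15 days = 2026/10/26.
The last day of the waiting period: 45 calendar days after 2026/10/26 is 2026/12/10.
Adding 14 calendar days to 2026/12/10 gives 2026/12/24, which is the date on which the release becomes due.

2026/12/24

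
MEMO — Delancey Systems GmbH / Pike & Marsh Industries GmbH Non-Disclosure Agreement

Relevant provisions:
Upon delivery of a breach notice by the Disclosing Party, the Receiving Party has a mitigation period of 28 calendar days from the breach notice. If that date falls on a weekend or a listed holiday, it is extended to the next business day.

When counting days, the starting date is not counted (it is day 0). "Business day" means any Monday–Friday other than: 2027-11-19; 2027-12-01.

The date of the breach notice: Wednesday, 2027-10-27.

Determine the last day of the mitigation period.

2027-11-24

The last day of the mitigation period: 2027-10-27 + 28 days = 2027-11-24. 2027-11-24 is a Wednesday and is not a listed holiday, so no roll-forward applies.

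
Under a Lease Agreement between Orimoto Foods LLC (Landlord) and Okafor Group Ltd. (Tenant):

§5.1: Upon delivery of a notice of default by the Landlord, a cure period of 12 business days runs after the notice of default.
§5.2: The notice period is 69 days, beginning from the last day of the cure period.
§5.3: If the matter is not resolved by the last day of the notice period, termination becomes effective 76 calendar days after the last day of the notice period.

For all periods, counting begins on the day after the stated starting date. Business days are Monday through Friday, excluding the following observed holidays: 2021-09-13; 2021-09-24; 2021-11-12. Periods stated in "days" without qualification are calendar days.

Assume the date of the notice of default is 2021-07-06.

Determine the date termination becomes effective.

2021-12-14

The last day of the cure period: counting 12 business days from Tuesday, 2021-07-06 (Jul 7, Jul 8, Jul 9, Jul 12, …, Jul 20, Jul 21, Jul 22, skipping weekends) reaches Thursday, 2021-07-22.
The last day of the notice period: 2021-07-22 + 69 days = 2021-09-29.
The date termination becomes effective: 2021-09-29 + 76 days = 2021-12-14.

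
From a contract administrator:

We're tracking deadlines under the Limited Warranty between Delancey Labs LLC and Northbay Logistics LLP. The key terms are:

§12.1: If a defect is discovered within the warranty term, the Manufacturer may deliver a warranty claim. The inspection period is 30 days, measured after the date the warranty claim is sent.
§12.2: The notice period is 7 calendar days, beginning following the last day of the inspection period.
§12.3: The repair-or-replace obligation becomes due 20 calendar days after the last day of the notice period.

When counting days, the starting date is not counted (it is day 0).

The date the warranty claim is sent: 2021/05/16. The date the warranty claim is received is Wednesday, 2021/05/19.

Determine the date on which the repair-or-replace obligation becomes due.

2021/07/12

The last day of the inspection period: 2021/05/16 + 30 days = 2021/06/15.
The last day of the notice period: 7 calendar days after 2021/06/15 is 2021/06/22.
The date on which the repair-or-replace obligation becomes due: 20 calendar days after 2021/06/22 is 2021/07/12.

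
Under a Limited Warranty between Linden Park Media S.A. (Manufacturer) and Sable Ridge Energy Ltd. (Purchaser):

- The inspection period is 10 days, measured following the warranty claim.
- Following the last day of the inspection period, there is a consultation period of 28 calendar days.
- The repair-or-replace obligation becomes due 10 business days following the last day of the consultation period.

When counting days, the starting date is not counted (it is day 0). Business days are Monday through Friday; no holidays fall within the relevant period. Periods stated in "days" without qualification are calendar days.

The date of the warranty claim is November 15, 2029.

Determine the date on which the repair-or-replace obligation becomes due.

The last day of the inspection period: November 15, 2029 + 10 days = November 25, 2029.
The last day of the consultation period: November 25, 2029 + 28 days = December 23, 2029.
From Sunday, December 23, 2029, 10 business days (Dec 24, Dec 25, Dec 26, Dec 27, Dec 28, Dec 31, Jan 1, Jan 2, Jan 3, Jan 4, skipping weekends) brings us to Friday, January 4, 2030, which is the date on which the repair-or-replace obligation becomes due.

January 4, 2030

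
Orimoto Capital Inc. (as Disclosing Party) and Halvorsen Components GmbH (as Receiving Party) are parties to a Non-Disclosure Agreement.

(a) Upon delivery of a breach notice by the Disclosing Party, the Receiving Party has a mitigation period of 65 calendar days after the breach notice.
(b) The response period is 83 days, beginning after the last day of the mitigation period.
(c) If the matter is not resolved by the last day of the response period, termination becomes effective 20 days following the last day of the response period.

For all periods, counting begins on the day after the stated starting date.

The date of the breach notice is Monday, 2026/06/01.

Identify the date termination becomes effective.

2026/11/16

The last day of the mitigation period: 65 calendar days after 2026/06/01 is 2026/08/05.
Adding 83 calendar days to 2026/08/05 gives 2026/10/27, which is the last day of the response period.
The date termination becomes effective: 2026/10/27 + 20 days = 2026/11/16.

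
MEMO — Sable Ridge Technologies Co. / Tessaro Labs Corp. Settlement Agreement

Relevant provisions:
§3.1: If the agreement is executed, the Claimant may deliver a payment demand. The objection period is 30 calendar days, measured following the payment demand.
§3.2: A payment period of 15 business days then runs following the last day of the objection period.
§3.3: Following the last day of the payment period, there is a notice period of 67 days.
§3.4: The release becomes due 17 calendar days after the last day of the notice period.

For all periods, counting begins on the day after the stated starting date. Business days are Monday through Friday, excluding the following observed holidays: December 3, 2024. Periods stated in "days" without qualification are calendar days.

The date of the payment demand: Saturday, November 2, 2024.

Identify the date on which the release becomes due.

March 18, 2025

The last day of the objection period: 30 calendar days after November 2, 2024 is December 2, 2024.
From Monday, December 2, 2024, 15 business days (Dec 4, Dec 5, Dec 6, Dec 9, …, Dec 20, Dec 23, Dec 24, skipping weekends and the listed holiday on Dec 3) brings us to Tuesday, December 24, 2024, which is the last day of the payment period.
The last day of the notice period: December 24, 2024 + 67 days = March 1, 2025.
The date on which the release becomes due: March 1, 2025 + 17 days = March 18, 2025.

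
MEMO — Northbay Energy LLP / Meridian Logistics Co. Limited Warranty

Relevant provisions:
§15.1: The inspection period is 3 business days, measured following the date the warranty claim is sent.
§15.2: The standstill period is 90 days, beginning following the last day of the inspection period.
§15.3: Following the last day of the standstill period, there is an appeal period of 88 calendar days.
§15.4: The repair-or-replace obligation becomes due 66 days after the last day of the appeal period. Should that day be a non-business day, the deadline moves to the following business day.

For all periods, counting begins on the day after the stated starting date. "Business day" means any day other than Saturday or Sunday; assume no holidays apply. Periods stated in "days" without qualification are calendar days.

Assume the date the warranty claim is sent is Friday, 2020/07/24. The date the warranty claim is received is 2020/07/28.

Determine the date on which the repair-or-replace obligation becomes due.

The last day of the inspection period: 3 business days after Friday, 2020/07/24, skipping weekends — Jul 27, Jul 28, Jul 29 — lands on Wednesday, 2020/07/29.
The last day of the standstill period: 2020/07/29 + 90 days = 2020/10/27.
The last day of the appeal period: 2020/10/27 + 88 days = 2021/01/23.
The date on which the repair-or-replace obligation becomes due: 66 calendar days after 2021/01/23 is 2021/03/30. 2021/03/30 is a Tuesday, so no roll-forward applies.

2021/03/30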